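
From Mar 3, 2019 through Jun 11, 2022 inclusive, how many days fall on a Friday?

Mar 3, 2019 is a Sunday.
From Mar 3, 2019 to Jun 11, 2022 is 1197 days inclusive.
1197 = 7 × 171, so the span is exactly 171 full weeks.
Each full week contributes one Friday: 171 so far.

171 Fridays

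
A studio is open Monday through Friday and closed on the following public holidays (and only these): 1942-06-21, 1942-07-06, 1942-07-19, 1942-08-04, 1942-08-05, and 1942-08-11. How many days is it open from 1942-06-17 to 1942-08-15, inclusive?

39

1942-06-17 is a Wednesday.
The range spans 60 days (inclusive of both endpoints).
60 = 7 × 8 + 4, so there are 8 full weeks plus 4 extra days.
Each full week contributes 5 weekdays (Mon–Fri): 8 × 5 = 40.
The 4 extra days are Wed, Thu, Fri, Sat — 3 of them qualify.
Total: 40 + 3 = 43.
Holidays: 1942-06-21 (Sun); 1942-07-06 (Mon); 1942-07-19 (Sun); 1942-08-04 (Tue); 1942-08-05 (Wed); 1942-08-11 (Tue).
4 of the 6 holidays fall on weekdays; the rest are weekends and were already excluded.
Business days: 43 − 4 = 39.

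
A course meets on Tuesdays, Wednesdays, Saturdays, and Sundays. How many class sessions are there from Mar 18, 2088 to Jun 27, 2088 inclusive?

58

Mar 18, 2088 is a Thursday.
That's 102 days from start to end, counting both.
102 = 7 × 14 + 4, so there are 14 full weeks plus 4 extra days.
Each full week contributes 4 days from the set (Tue, Wed, Sat, Sun): 14 × 4 = 56.
The 4 extra days are Thu, Fri, Sat, Sun — 2 of them qualify.
Total: 56 + 2 = 58.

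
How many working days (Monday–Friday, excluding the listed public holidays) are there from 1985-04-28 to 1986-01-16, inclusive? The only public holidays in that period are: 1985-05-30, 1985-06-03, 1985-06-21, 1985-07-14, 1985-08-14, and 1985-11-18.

184 working days

1985-04-28 is a Sunday.
The range spans 264 days (inclusive of both endpoints).
264 = 7 × 37 + 5, so there are 37 full weeks plus 5 extra days.
Each full week contributes 5 weekdays (Mon–Fri): 37 × 5 = 185.
The 5 extra days are Sun, Mon, Tue, Wed, Thu — 4 of them qualify.
Total: 185 + 4 = 189.
Holidays: 1985-05-30 (Thu); 1985-06-03 (Mon); 1985-06-21 (Fri); 1985-07-14 (Sun); 1985-08-14 (Wed); 1985-11-18 (Mon).
5 of the 6 holidays fall on weekdays; the rest are weekends and were already excluded.
Business days: 189 − 5 = 184.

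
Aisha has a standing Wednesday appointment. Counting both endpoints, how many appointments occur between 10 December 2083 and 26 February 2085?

63

10 December 2083 is a Friday.
From 10 December 2083 to 26 February 2085 is 445 days inclusive.
445 = 7 × 63 + 4, so there are 63 full weeks plus 4 extra days.
Each full week contributes one Wednesday: 63 so far.
The 4 extra days are Friday, Saturday, Sunday, Monday — none qualify.
Total: 63 + 0 = 63.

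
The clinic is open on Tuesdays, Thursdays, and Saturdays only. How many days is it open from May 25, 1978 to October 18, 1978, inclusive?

May 25, 1978 is a Thursday.
The range spans 147 days (inclusive of both endpoints).
147 = 7 × 21, so the span is exactly 21 full weeks.
Each full week contributes 3 days from the set (Tue, Thu, Sat): 21 × 3 = 63.
Total: 63.

63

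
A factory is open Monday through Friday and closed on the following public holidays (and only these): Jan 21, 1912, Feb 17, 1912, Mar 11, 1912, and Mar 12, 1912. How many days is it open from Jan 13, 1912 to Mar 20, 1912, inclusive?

46

Jan 13, 1912 is a Saturday.
The range spans 68 days (inclusive of both endpoints).
68 = 7 × 9 + 5, so there are 9 full weeks plus 5 extra days.
Each full week contributes 5 weekdays (Mon–Fri): 9 × 5 = 45.
The 5 extra days are Saturday, Sunday, Monday, Tuesday, Wednesday — 3 of them qualify.
Total: 45 + 3 = 48.
Holidays: Jan 21, 1912 (Sun); Feb 17, 1912 (Sat); Mar 11, 1912 (Mon); Mar 12, 1912 (Tue).
2 of the 4 holidays fall on weekdays; the rest are weekends and were already excluded.
Business days: 48 − 2 = 46.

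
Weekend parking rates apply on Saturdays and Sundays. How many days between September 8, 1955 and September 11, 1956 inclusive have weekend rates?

106

September 8, 1955 is a Thursday.
The range spans 370 days (inclusive of both endpoints).
370 = 7 × 52 + 6, so there are 52 full weeks plus 6 extra days.
Each full week contributes 2 weekend days (Sat, Sun): 52 × 2 = 104.
The 6 extra days are Thu, Fri, Sat, Sun, Mon, Tue — 2 of them qualify.
Total: 104 + 2 = 106.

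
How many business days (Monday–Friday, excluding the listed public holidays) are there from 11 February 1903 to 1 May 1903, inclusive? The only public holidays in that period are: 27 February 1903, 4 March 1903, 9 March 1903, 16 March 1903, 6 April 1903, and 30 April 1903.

11 February 1903 is a Wednesday.
The range spans 80 days (inclusive of both endpoints).
80 = 7 × 11 + 3, so there are 11 full weeks plus 3 extra days.
Each full week contributes 5 weekdays (Mon–Fri): 11 × 5 = 55.
The 3 extra days are Wednesday, Thursday, Friday — 3 of them qualify.
Total: 55 + 3 = 58.
Holidays: 27 February 1903 (Fri); 4 March 1903 (Wed); 9 March 1903 (Mon); 16 March 1903 (Mon); 6 April 1903 (Mon); 30 April 1903 (Thu).
All 6 holidays fall on weekdays, so subtract 6.
Business days: 58 − 6 = 52.

52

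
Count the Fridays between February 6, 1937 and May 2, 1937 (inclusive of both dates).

12

February 6, 1937 is a Saturday.
That's 86 days from start to end, counting both.
86 = 7 × 12 + 2, so there are 12 full weeks plus 2 extra days.
Each full week contributes one Friday: 12 so far.
The 2 extra days are Saturday, Sunday — none qualify.
Total: 12 + 0 = 12.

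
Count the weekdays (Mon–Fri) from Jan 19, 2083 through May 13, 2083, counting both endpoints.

83 weekdays

Jan 19, 2083 is a Tuesday.
The range spans 115 days (inclusive of both endpoints).
115 = 7 × 16 + 3, so there are 16 full weeks plus 3 extra days.
Each full week contributes 5 weekdays (Mon–Fri): 16 × 5 = 80.
The 3 extra days are Tuesday, Wednesday, Thursday — 3 of them qualify.
Total: 80 + 3 = 83.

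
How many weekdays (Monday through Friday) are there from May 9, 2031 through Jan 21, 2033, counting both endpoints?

May 9, 2031 is a Friday.
That's 624 days from start to end, counting both.
624 = 7 × 89 + 1, so there are 89 full weeks plus 1 extra day.
Each full week contributes 5 weekdays (Mon–Fri): 89 × 5 = 445.
The 1 extra day is Friday — 1 of them qualifies.
Total: 445 + 1 = 446.

446 weekdays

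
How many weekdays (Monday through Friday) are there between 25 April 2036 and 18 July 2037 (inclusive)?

25 April 2036 is a Friday.
The range spans 450 days (inclusive of both endpoints).
450 = 7 × 64 + 2, so there are 64 full weeks plus 2 extra days.
Each full week contributes 5 weekdays (Mon–Fri): 64 × 5 = 320.
The 2 extra days are Friday, Saturday — 1 of them qualifies.
Total: 320 + 1 = 321.

321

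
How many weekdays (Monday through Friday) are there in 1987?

January 1, 1987 is a Thursday.
From January 1, 1987 to December 31, 1987 is 365 days inclusive.
365 = 7 × 52 + 1, so there are 52 full weeks plus 1 extra day.
Each full week contributes 5 weekdays (Mon–Fri): 52 × 5 = 260.
The 1 extra day is Thursday — 1 of them qualifies.
Total: 260 + 1 = 261.

261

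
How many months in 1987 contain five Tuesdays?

A month has five Tuesdays exactly when Tuesday falls within its first (length − 28) days.
Jan: 31 days, starts Thu → 5 of Thu, Fri, Sat
Feb: 28 days, starts Sun → 5 of (none)
Mar: 31 days, starts Sun → 5 of Sun, Mon, Tue ✓
Apr: 30 days, starts Wed → 5 of Wed, Thu
May: 31 days, starts Fri → 5 of Fri, Sat, Sun
Jun: 30 days, starts Mon → 5 of Mon, Tue ✓
Jul: 31 days, starts Wed → 5 of Wed, Thu, Fri
Aug: 31 days, starts Sat → 5 of Sat, Sun, Mon
Sep: 30 days, starts Tue → 5 of Tue, Wed ✓
Oct: 31 days, starts Thu → 5 of Thu, Fri, Sat
Nov: 30 days, starts Sun → 5 of Sun, Mon
Dec: 31 days, starts Tue → 5 of Tue, Wed, Thu ✓
Months with five Tuesdays: Mar, Jun, Sep, Dec.

4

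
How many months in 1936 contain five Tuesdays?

4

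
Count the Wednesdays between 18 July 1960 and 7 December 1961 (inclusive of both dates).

73

18 July 1960 is a Monday.
The range spans 508 days (inclusive of both endpoints).
508 = 7 × 72 + 4, so there are 72 full weeks plus 4 extra days.
Each full week contributes one Wednesday: 72 so far.
The 4 extra days are Mon, Tue, Wed, Thu — 1 of them qualifies.
Total: 72 + 1 = 73.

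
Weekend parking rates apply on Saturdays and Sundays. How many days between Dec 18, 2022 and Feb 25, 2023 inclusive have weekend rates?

20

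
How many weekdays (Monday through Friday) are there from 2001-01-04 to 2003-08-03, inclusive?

672

2001-01-04 is a Thursday.
From 2001-01-04 to 2003-08-03 is 942 days inclusive.
942 = 7 × 134 + 4, so there are 134 full weeks plus 4 extra days.
Each full week contributes 5 weekdays (Mon–Fri): 134 × 5 = 670.
The 4 extra days are Thursday, Friday, Saturday, Sunday — 2 of them qualify.
Total: 670 + 2 = 672.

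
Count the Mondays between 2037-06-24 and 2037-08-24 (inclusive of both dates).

9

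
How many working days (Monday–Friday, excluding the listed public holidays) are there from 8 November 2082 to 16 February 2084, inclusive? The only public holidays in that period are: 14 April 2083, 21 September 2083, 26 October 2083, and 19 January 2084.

8 November 2082 is a Sunday.
The range spans 466 days (inclusive of both endpoints).
466 = 7 × 66 + 4, so there are 66 full weeks plus 4 extra days.
Each full week contributes 5 weekdays (Mon–Fri): 66 × 5 = 330.
The 4 extra days are Sun, Mon, Tue, Wed — 3 of them qualify.
Total: 330 + 3 = 333.
Holidays: 14 April 2083 (Wed); 21 September 2083 (Tue); 26 October 2083 (Tue); 19 January 2084 (Wed).
All 4 holidays fall on weekdays, so subtract 4.
Business days: 333 − 4 = 329.

329 working days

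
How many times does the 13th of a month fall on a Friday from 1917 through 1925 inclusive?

Friday-the-13ths by year:
1917: Apr, Jul
1918: Sep, Dec
1919: Jun
1920: Feb, Aug
1921: May
1922: Jan, Oct
1923: Apr, Jul
1924: Jun
1925: Feb, Mar, Nov

16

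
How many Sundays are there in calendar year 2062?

53

2062-01-01 is a Sunday.
That's 365 days from start to end, counting both.
365 = 7 × 52 + 1, so there are 52 full weeks plus 1 extra day.
Each full week contributes one Sunday: 52 so far.
The 1 extra day is Sun — 1 of them qualifies.
Total: 52 + 1 = 53.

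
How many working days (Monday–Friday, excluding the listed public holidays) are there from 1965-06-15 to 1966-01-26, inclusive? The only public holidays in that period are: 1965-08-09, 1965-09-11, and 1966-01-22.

161

1965-06-15 is a Tuesday.
From 1965-06-15 to 1966-01-26 is 226 days inclusive.
226 = 7 × 32 + 2, so there are 32 full weeks plus 2 extra days.
Each full week contributes 5 weekdays (Mon–Fri): 32 × 5 = 160.
The 2 extra days are Tuesday, Wednesday — 2 of them qualify.
Total: 160 + 2 = 162.
Holidays: 1965-08-09 (Mon); 1965-09-11 (Sat); 1966-01-22 (Sat).
1 of the 3 holidays fall on weekdays; the rest are weekends and were already excluded.
Business days: 162 − 1 = 161.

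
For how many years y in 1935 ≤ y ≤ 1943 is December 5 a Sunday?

Day of week of December 5 in each year:
1935: Thu, 1936: Sat, 1937: Sun ✓, 1938: Mon, 1939: Tue, 1940: Thu, 1941: Fri, 1942: Sat, 1943: Sun ✓
Sundays: 1937, 1943.

2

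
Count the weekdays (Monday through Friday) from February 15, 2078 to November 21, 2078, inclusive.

200

February 15, 2078 is a Tuesday.
From February 15, 2078 to November 21, 2078 is 280 days inclusive.
280 = 7 × 40, so the span is exactly 40 full weeks.
Each full week contributes 5 weekdays (Mon–Fri): 40 × 5 = 200.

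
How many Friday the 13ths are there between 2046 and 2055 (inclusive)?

Friday-the-13ths by year:
2046: Apr, Jul
2047: Sep, Dec
2048: Mar, Nov
2049: Aug
2050: May
2051: Jan, Oct
2052: Sep, Dec
2053: Jun
2054: Feb, Mar, Nov
2055: Aug

17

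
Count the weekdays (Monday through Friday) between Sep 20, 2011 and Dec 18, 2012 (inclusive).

326

Sep 20, 2011 is a Tuesday.
From Sep 20, 2011 to Dec 18, 2012 is 456 days inclusive.
456 = 7 × 65 + 1, so there are 65 full weeks plus 1 extra day.
Each full week contributes 5 weekdays (Mon–Fri): 65 × 5 = 325.
The 1 extra day is Tuesday — 1 of them qualifies.
Total: 325 + 1 = 326.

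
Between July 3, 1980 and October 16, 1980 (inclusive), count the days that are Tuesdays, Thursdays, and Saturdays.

46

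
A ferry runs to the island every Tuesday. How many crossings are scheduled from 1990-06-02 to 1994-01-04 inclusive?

188 Tuesdays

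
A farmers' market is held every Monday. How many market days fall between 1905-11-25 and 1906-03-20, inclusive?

17 Mondays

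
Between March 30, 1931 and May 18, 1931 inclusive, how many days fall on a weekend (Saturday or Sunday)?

14

March 30, 1931 is a Monday.
That's 50 days from start to end, counting both.
50 = 7 × 7 + 1, so there are 7 full weeks plus 1 extra day.
Each full week contributes 2 weekend days (Sat, Sun): 7 × 2 = 14.
The 1 extra day is Monday — none qualify.
Total: 14 + 0 = 14.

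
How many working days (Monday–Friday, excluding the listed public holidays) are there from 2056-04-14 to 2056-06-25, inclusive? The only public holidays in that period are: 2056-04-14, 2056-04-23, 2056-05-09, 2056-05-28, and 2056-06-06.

2056-04-14 is a Friday.
That's 73 days from start to end, counting both.
73 = 7 × 10 + 3, so there are 10 full weeks plus 3 extra days.
Each full week contributes 5 weekdays (Mon–Fri): 10 × 5 = 50.
The 3 extra days are Fri, Sat, Sun — 1 of them qualifies.
Total: 50 + 1 = 51.
Holidays: 2056-04-14 (Fri); 2056-04-23 (Sun); 2056-05-09 (Tue); 2056-05-28 (Sun); 2056-06-06 (Tue).
3 of the 5 holidays fall on weekdays; the rest are weekends and were already excluded.
Business days: 51 − 3 = 48.

48 working days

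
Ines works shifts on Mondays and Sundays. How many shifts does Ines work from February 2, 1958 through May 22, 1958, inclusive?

February 2, 1958 is a Sunday.
From February 2, 1958 to May 22, 1958 is 110 days inclusive.
110 = 7 × 15 + 5, so there are 15 full weeks plus 5 extra days.
Each full week contributes 2 days from the set (Mon, Sun): 15 × 2 = 30.
The 5 extra days are Sun, Mon, Tue, Wed, Thu — 2 of them qualify.
Total: 30 + 2 = 32.

32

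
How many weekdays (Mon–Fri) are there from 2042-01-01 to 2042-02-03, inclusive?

24

2042-01-01 is a Wednesday.
That's 34 days from start to end, counting both.
34 = 7 × 4 + 6, so there are 4 full weeks plus 6 extra days.
Each full week contributes 5 weekdays (Mon–Fri): 4 × 5 = 20.
The 6 extra days are Wednesday, Thursday, Friday, Saturday, Sunday, Monday — 4 of them qualify.
Total: 20 + 4 = 24.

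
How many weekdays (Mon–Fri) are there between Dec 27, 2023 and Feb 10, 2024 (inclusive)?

33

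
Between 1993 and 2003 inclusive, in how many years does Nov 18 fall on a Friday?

Day of week of November 18 in each year:
1993: Thu, 1994: Fri ✓, 1995: Sat, 1996: Mon, 1997: Tue, 1998: Wed, 1999: Thu, 2000: Sat, 2001: Sun, 2002: Mon, 2003: Tue
Fridays: 1994.

1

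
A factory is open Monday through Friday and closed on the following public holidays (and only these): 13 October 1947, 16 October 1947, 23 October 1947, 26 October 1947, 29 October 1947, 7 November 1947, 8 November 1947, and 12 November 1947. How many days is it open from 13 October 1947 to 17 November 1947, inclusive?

13 October 1947 is a Monday.
That's 36 days from start to end, counting both.
36 = 7 × 5 + 1, so there are 5 full weeks plus 1 extra day.
Each full week contributes 5 weekdays (Mon–Fri): 5 × 5 = 25.
The 1 extra day is Mon — 1 of them qualifies.
Total: 25 + 1 = 26.
Holidays: 13 October 1947 (Mon); 16 October 1947 (Thu); 23 October 1947 (Thu); 26 October 1947 (Sun); 29 October 1947 (Wed); 7 November 1947 (Fri); 8 November 1947 (Sat); 12 November 1947 (Wed).
6 of the 8 holidays fall on weekdays; the rest are weekends and were already excluded.
Business days: 26 − 6 = 20.

20 business days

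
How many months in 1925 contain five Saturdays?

4

A month has five Saturdays exactly when Saturday falls within its first (length − 28) days.
Jan: 31 days, starts Thu → 5 of Thu, Fri, Sat ✓
Feb: 28 days, starts Sun → 5 of (none)
Mar: 31 days, starts Sun → 5 of Sun, Mon, Tue
Apr: 30 days, starts Wed → 5 of Wed, Thu
May: 31 days, starts Fri → 5 of Fri, Sat, Sun ✓
Jun: 30 days, starts Mon → 5 of Mon, Tue
Jul: 31 days, starts Wed → 5 of Wed, Thu, Fri
Aug: 31 days, starts Sat → 5 of Sat, Sun, Mon ✓
Sep: 30 days, starts Tue → 5 of Tue, Wed
Oct: 31 days, starts Thu → 5 of Thu, Fri, Sat ✓
Nov: 30 days, starts Sun → 5 of Sun, Mon
Dec: 31 days, starts Tue → 5 of Tue, Wed, Thu
Months with five Saturdays: Jan, May, Aug, Oct.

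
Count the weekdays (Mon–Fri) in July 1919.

1 July 1919 is a Tuesday.
From 1 July 1919 to 31 July 1919 is 31 days inclusive.
31 = 7 × 4 + 3, so there are 4 full weeks plus 3 extra days.
Each full week contributes 5 weekdays (Mon–Fri): 4 × 5 = 20.
The 3 extra days are Tue, Wed, Thu — 3 of them qualify.
Total: 20 + 3 = 23.

23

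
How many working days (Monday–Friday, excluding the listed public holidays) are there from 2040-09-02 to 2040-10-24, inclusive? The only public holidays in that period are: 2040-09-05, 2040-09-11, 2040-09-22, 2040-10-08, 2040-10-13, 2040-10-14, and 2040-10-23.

34 working days

2040-09-02 is a Sunday.
From 2040-09-02 to 2040-10-24 is 53 days inclusive.
53 = 7 × 7 + 4, so there are 7 full weeks plus 4 extra days.
Each full week contributes 5 weekdays (Mon–Fri): 7 × 5 = 35.
The 4 extra days are Sunday, Monday, Tuesday, Wednesday — 3 of them qualify.
Total: 35 + 3 = 38.
Holidays: 2040-09-05 (Wed); 2040-09-11 (Tue); 2040-09-22 (Sat); 2040-10-08 (Mon); 2040-10-13 (Sat); 2040-10-14 (Sun); 2040-10-23 (Tue).
4 of the 7 holidays fall on weekdays; the rest are weekends and were already excluded.
Business days: 38 − 4 = 34.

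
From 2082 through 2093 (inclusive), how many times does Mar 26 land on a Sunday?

2

Day of week of March 26 in each year:
2082: Thu, 2083: Fri, 2084: Sun ✓, 2085: Mon, 2086: Tue, 2087: Wed, 2088: Fri, 2089: Sat, 2090: Sun ✓, 2091: Mon, 2092: Wed, 2093: Thu
Sundays: 2084, 2090.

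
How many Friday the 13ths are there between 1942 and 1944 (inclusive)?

Friday-the-13ths by year:
1942: Feb, Mar, Nov
1943: Aug
1944: Oct

5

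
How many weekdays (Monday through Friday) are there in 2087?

261

January 1, 2087 is a Wednesday.
The range spans 365 days (inclusive of both endpoints).
365 = 7 × 52 + 1, so there are 52 full weeks plus 1 extra day.
Each full week contributes 5 weekdays (Mon–Fri): 52 × 5 = 260.
The 1 extra day is Wednesday — 1 of them qualifies.
Total: 260 + 1 = 261.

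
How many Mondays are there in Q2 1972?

13

April 1, 1972 is a Saturday.
The range spans 91 days (inclusive of both endpoints).
91 = 7 × 13, so the span is exactly 13 full weeks.
Each full week contributes one Monday: 13 so far.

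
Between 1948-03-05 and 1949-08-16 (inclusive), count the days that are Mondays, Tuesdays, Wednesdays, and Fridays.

1948-03-05 is a Friday.
The range spans 530 days (inclusive of both endpoints).
530 = 7 × 75 + 5, so there are 75 full weeks plus 5 extra days.
Each full week contributes 4 days from the set (Mon, Tue, Wed, Fri): 75 × 4 = 300.
The 5 extra days are Friday, Saturday, Sunday, Monday, Tuesday — 3 of them qualify.
Total: 300 + 3 = 303.

303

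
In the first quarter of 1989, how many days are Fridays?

13

Jan 1, 1989 is a Sunday.
The range spans 90 days (inclusive of both endpoints).
90 = 7 × 12 + 6, so there are 12 full weeks plus 6 extra days.
Each full week contributes one Friday: 12 so far.
The 6 extra days are Sunday, Monday, Tuesday, Wednesday, Thursday, Friday — 1 of them qualifies.
Total: 12 + 1 = 13.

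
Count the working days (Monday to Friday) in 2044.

261

Jan 1, 2044 is a Friday.
From Jan 1, 2044 to Dec 31, 2044 is 366 days inclusive.
366 = 7 × 52 + 2, so there are 52 full weeks plus 2 extra days.
Each full week contributes 5 weekdays (Mon–Fri): 52 × 5 = 260.
The 2 extra days are Fri, Sat — 1 of them qualifies.
Total: 260 + 1 = 261.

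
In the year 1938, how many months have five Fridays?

A month has five Fridays exactly when Friday falls within its first (length − 28) days.
Jan: 31 days, starts Sat → 5 of Sat, Sun, Mon
Feb: 28 days, starts Tue → 5 of (none)
Mar: 31 days, starts Tue → 5 of Tue, Wed, Thu
Apr: 30 days, starts Fri → 5 of Fri, Sat ✓
May: 31 days, starts Sun → 5 of Sun, Mon, Tue
Jun: 30 days, starts Wed → 5 of Wed, Thu
Jul: 31 days, starts Fri → 5 of Fri, Sat, Sun ✓
Aug: 31 days, starts Mon → 5 of Mon, Tue, Wed
Sep: 30 days, starts Thu → 5 of Thu, Fri ✓
Oct: 31 days, starts Sat → 5 of Sat, Sun, Mon
Nov: 30 days, starts Tue → 5 of Tue, Wed
Dec: 31 days, starts Thu → 5 of Thu, Fri, Sat ✓
Months with five Fridays: Apr, Jul, Sep, Dec.

4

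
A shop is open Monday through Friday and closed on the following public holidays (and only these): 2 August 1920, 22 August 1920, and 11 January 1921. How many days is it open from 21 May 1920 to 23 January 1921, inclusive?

174

21 May 1920 is a Friday.
From 21 May 1920 to 23 January 1921 is 248 days inclusive.
248 = 7 × 35 + 3, so there are 35 full weeks plus 3 extra days.
Each full week contributes 5 weekdays (Mon–Fri): 35 × 5 = 175.
The 3 extra days are Friday, Saturday, Sunday — 1 of them qualifies.
Total: 175 + 1 = 176.
Holidays: 2 August 1920 (Mon); 22 August 1920 (Sun); 11 January 1921 (Tue).
2 of the 3 holidays fall on weekdays; the rest are weekends and were already excluded.
Business days: 176 − 2 = 174.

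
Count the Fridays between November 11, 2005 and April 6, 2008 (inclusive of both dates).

126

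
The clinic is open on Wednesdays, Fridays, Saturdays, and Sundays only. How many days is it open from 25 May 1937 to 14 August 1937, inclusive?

47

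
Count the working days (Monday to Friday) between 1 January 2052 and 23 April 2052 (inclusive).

1 January 2052 is a Monday.
That's 114 days from start to end, counting both.
114 = 7 × 16 + 2, so there are 16 full weeks plus 2 extra days.
Each full week contributes 5 weekdays (Mon–Fri): 16 × 5 = 80.
The 2 extra days are Mon, Tue — 2 of them qualify.
Total: 80 + 2 = 82.

82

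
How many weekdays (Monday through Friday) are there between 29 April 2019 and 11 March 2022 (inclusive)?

750

29 April 2019 is a Monday.
That's 1048 days from start to end, counting both.
1048 = 7 × 149 + 5, so there are 149 full weeks plus 5 extra days.
Each full week contributes 5 weekdays (Mon–Fri): 149 × 5 = 745.
The 5 extra days are Monday, Tuesday, Wednesday, Thursday, Friday — 5 of them qualify.
Total: 745 + 5 = 750.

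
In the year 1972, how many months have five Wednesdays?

A month has five Wednesdays exactly when Wednesday falls within its first (length − 28) days.
Jan: 31 days, starts Sat → 5 of Sat, Sun, Mon
Feb: 29 days, starts Tue → 5 of Tue
Mar: 31 days, starts Wed → 5 of Wed, Thu, Fri ✓
Apr: 30 days, starts Sat → 5 of Sat, Sun
May: 31 days, starts Mon → 5 of Mon, Tue, Wed ✓
Jun: 30 days, starts Thu → 5 of Thu, Fri
Jul: 31 days, starts Sat → 5 of Sat, Sun, Mon
Aug: 31 days, starts Tue → 5 of Tue, Wed, Thu ✓
Sep: 30 days, starts Fri → 5 of Fri, Sat
Oct: 31 days, starts Sun → 5 of Sun, Mon, Tue
Nov: 30 days, starts Wed → 5 of Wed, Thu ✓
Dec: 31 days, starts Fri → 5 of Fri, Sat, Sun
Months with five Wednesdays: Mar, May, Aug, Nov.

4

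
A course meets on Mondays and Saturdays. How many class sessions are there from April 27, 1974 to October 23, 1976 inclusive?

261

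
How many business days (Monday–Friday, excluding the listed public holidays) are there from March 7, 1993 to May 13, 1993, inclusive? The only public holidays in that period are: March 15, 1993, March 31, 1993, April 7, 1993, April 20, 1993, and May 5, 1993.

44 business days

March 7, 1993 is a Sunday.
From March 7, 1993 to May 13, 1993 is 68 days inclusive.
68 = 7 × 9 + 5, so there are 9 full weeks plus 5 extra days.
Each full week contributes 5 weekdays (Mon–Fri): 9 × 5 = 45.
The 5 extra days are Sun, Mon, Tue, Wed, Thu — 4 of them qualify.
Total: 45 + 4 = 49.
Holidays: March 15, 1993 (Mon); March 31, 1993 (Wed); April 7, 1993 (Wed); April 20, 1993 (Tue); May 5, 1993 (Wed).
All 5 holidays fall on weekdays, so subtract 5.
Business days: 49 − 5 = 44.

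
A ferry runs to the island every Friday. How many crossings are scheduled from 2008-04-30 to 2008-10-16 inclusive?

2008-04-30 is a Wednesday.
The range spans 170 days (inclusive of both endpoints).
170 = 7 × 24 + 2, so there are 24 full weeks plus 2 extra days.
Each full week contributes one Friday: 24 so far.
The 2 extra days are Wed, Thu — none qualify.
Total: 24 + 0 = 24.

24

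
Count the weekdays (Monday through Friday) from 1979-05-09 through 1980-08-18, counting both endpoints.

1979-05-09 is a Wednesday.
From 1979-05-09 to 1980-08-18 is 468 days inclusive.
468 = 7 × 66 + 6, so there are 66 full weeks plus 6 extra days.
Each full week contributes 5 weekdays (Mon–Fri): 66 × 5 = 330.
The 6 extra days are Wednesday, Thursday, Friday, Saturday, Sunday, Monday — 4 of them qualify.
Total: 330 + 4 = 334.

334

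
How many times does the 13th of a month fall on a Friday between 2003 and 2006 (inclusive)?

Friday-the-13ths by year:
2003: Jun
2004: Feb, Aug
2005: May
2006: Jan, Oct

6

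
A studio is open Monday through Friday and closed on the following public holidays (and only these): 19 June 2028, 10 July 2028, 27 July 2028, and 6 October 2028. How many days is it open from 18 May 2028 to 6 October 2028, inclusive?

98

18 May 2028 is a Thursday.
The range spans 142 days (inclusive of both endpoints).
142 = 7 × 20 + 2, so there are 20 full weeks plus 2 extra days.
Each full week contributes 5 weekdays (Mon–Fri): 20 × 5 = 100.
The 2 extra days are Thursday, Friday — 2 of them qualify.
Total: 100 + 2 = 102.
Holidays: 19 June 2028 (Mon); 10 July 2028 (Mon); 27 July 2028 (Thu); 6 October 2028 (Fri).
All 4 holidays fall on weekdays, so subtract 4.
Business days: 102 − 4 = 98.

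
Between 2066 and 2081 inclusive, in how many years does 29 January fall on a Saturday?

Day of week of January 29 in each year:
2066: Fri, 2067: Sat ✓, 2068: Sun, 2069: Tue, 2070: Wed, 2071: Thu, 2072: Fri, 2073: Sun, 2074: Mon, 2075: Tue, 2076: Wed, 2077: Fri, 2078: Sat ✓, 2079: Sun, 2080: Mon, 2081: Wed
Saturdays: 2067, 2078.

2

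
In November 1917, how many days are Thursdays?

1 November 1917 is a Thursday.
That's 30 days from start to end, counting both.
30 = 7 × 4 + 2, so there are 4 full weeks plus 2 extra days.
Each full week contributes one Thursday: 4 so far.
The 2 extra days are Thu, Fri — 1 of them qualifies.
Total: 4 + 1 = 5.

5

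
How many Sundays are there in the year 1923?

52

January 1, 1923 is a Monday.
The range spans 365 days (inclusive of both endpoints).
365 = 7 × 52 + 1, so there are 52 full weeks plus 1 extra day.
Each full week contributes one Sunday: 52 so far.
The 1 extra day is Monday — none qualify.
Total: 52 + 0 = 52.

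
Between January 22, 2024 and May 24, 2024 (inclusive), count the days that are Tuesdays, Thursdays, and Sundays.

January 22, 2024 is a Monday.
The range spans 124 days (inclusive of both endpoints).
124 = 7 × 17 + 5, so there are 17 full weeks plus 5 extra days.
Each full week contributes 3 days from the set (Tue, Thu, Sun): 17 × 3 = 51.
The 5 extra days are Monday, Tuesday, Wednesday, Thursday, Friday — 2 of them qualify.
Total: 51 + 2 = 53.

53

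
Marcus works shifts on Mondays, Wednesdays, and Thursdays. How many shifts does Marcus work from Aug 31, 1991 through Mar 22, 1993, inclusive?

244

Aug 31, 1991 is a Saturday.
From Aug 31, 1991 to Mar 22, 1993 is 570 days inclusive.
570 = 7 × 81 + 3, so there are 81 full weeks plus 3 extra days.
Each full week contributes 3 days from the set (Mon, Wed, Thu): 81 × 3 = 243.
The 3 extra days are Saturday, Sunday, Monday — 1 of them qualifies.
Total: 243 + 1 = 244.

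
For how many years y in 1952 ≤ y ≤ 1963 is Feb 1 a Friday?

3

Day of week of February 1 in each year:
1952: Fri ✓, 1953: Sun, 1954: Mon, 1955: Tue, 1956: Wed, 1957: Fri ✓, 1958: Sat, 1959: Sun, 1960: Mon, 1961: Wed, 1962: Thu, 1963: Fri ✓
Fridays: 1952, 1957, 1963.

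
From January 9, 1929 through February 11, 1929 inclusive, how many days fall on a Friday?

5 Fridays

January 9, 1929 is a Wednesday.
That's 34 days from start to end, counting both.
34 = 7 × 4 + 6, so there are 4 full weeks plus 6 extra days.
Each full week contributes one Friday: 4 so far.
The 6 extra days are Wed, Thu, Fri, Sat, Sun, Mon — 1 of them qualifies.
Total: 4 + 1 = 5.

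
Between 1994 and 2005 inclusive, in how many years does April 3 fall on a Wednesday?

2

Day of week of April 3 in each year:
1994: Sun, 1995: Mon, 1996: Wed ✓, 1997: Thu, 1998: Fri, 1999: Sat, 2000: Mon, 2001: Tue, 2002: Wed ✓, 2003: Thu, 2004: Sat, 2005: Sun
Wednesdays: 1996, 2002.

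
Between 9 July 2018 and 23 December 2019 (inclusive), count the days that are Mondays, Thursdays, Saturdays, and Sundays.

305

9 July 2018 is a Monday.
The range spans 533 days (inclusive of both endpoints).
533 = 7 × 76 + 1, so there are 76 full weeks plus 1 extra day.
Each full week contributes 4 days from the set (Mon, Thu, Sat, Sun): 76 × 4 = 304.
The 1 extra day is Monday — 1 of them qualifies.
Total: 304 + 1 = 305.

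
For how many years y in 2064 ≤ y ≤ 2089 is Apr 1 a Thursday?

4

Day of week of April 1 in each year:
2064: Tue, 2065: Wed, 2066: Thu ✓, 2067: Fri, 2068: Sun, 2069: Mon, 2070: Tue, 2071: Wed, 2072: Fri, 2073: Sat, 2074: Sun, 2075: Mon, 2076: Wed, 2077: Thu ✓, 2078: Fri, 2079: Sat, 2080: Mon, 2081: Tue, 2082: Wed, 2083: Thu ✓, 2084: Sat, 2085: Sun, 2086: Mon, 2087: Tue, 2088: Thu ✓, 2089: Fri
Thursdays: 2066, 2077, 2083, 2088.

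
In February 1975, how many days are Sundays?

February 1, 1975 is a Saturday.
From February 1, 1975 to February 28, 1975 is 28 days inclusive.
28 = 7 × 4, so the span is exactly 4 full weeks.
Each full week contributes one Sunday: 4 so far.

4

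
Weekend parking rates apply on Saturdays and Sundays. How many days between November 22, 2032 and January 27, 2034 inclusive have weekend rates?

November 22, 2032 is a Monday.
That's 432 days from start to end, counting both.
432 = 7 × 61 + 5, so there are 61 full weeks plus 5 extra days.
Each full week contributes 2 weekend days (Sat, Sun): 61 × 2 = 122.
The 5 extra days are Monday, Tuesday, Wednesday, Thursday, Friday — none qualify.
Total: 122 + 0 = 122.

122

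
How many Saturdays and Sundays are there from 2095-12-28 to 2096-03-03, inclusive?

2095-12-28 is a Wednesday.
That's 67 days from start to end, counting both.
67 = 7 × 9 + 4, so there are 9 full weeks plus 4 extra days.
Each full week contributes 2 weekend days (Sat, Sun): 9 × 2 = 18.
The 4 extra days are Wednesday, Thursday, Friday, Saturday — 1 of them qualifies.
Total: 18 + 1 = 19.

19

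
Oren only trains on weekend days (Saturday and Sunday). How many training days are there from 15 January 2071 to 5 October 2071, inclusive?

76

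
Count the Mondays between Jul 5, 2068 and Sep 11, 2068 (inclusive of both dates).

10

Jul 5, 2068 is a Thursday.
From Jul 5, 2068 to Sep 11, 2068 is 69 days inclusive.
69 = 7 × 9 + 6, so there are 9 full weeks plus 6 extra days.
Each full week contributes one Monday: 9 so far.
The 6 extra days are Thu, Fri, Sat, Sun, Mon, Tue — 1 of them qualifies.
Total: 9 + 1 = 10.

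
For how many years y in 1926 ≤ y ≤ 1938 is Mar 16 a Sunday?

1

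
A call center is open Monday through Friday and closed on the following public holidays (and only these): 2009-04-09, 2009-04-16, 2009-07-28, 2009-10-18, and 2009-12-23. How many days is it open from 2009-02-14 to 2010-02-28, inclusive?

266

2009-02-14 is a Saturday.
The range spans 380 days (inclusive of both endpoints).
380 = 7 × 54 + 2, so there are 54 full weeks plus 2 extra days.
Each full week contributes 5 weekdays (Mon–Fri): 54 × 5 = 270.
The 2 extra days are Sat, Sun — none qualify.
Total: 270 + 0 = 270.
Holidays: 2009-04-09 (Thu); 2009-04-16 (Thu); 2009-07-28 (Tue); 2009-10-18 (Sun); 2009-12-23 (Wed).
4 of the 5 holidays fall on weekdays; the rest are weekends and were already excluded.
Business days: 270 − 4 = 266.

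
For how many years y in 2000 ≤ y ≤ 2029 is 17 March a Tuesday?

4

Day of week of March 17 in each year:
2000: Fri, 2001: Sat, 2002: Sun, 2003: Mon, 2004: Wed, 2005: Thu, 2006: Fri, 2007: Sat, 2008: Mon, 2009: Tue ✓, 2010: Wed, 2011: Thu, 2012: Sat, 2013: Sun, 2014: Mon, 2015: Tue ✓, 2016: Thu, 2017: Fri, 2018: Sat, 2019: Sun, 2020: Tue ✓, 2021: Wed, 2022: Thu, 2023: Fri, 2024: Sun, 2025: Mon, 2026: Tue ✓, 2027: Wed, 2028: Fri, 2029: Sat
Tuesdays: 2009, 2015, 2020, 2026.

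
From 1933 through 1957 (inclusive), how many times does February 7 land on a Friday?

3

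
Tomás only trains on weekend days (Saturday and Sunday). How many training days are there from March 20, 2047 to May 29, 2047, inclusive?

20

March 20, 2047 is a Wednesday.
That's 71 days from start to end, counting both.
71 = 7 × 10 + 1, so there are 10 full weeks plus 1 extra day.
Each full week contributes 2 weekend days (Sat, Sun): 10 × 2 = 20.
The 1 extra day is Wednesday — none qualify.
Total: 20 + 0 = 20.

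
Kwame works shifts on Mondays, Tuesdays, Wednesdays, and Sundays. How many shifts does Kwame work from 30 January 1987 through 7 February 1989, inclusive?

30 January 1987 is a Friday.
From 30 January 1987 to 7 February 1989 is 740 days inclusive.
740 = 7 × 105 + 5, so there are 105 full weeks plus 5 extra days.
Each full week contributes 4 days from the set (Mon, Tue, Wed, Sun): 105 × 4 = 420.
The 5 extra days are Friday, Saturday, Sunday, Monday, Tuesday — 3 of them qualify.
Total: 420 + 3 = 423.

423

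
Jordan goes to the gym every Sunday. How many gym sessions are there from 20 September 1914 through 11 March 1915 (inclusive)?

25

20 September 1914 is a Sunday.
That's 173 days from start to end, counting both.
173 = 7 × 24 + 5, so there are 24 full weeks plus 5 extra days.
Each full week contributes one Sunday: 24 so far.
The 5 extra days are Sun, Mon, Tue, Wed, Thu — 1 of them qualifies.
Total: 24 + 1 = 25.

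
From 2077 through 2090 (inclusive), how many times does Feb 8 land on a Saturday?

Day of week of February 8 in each year:
2077: Mon, 2078: Tue, 2079: Wed, 2080: Thu, 2081: Sat ✓, 2082: Sun, 2083: Mon, 2084: Tue, 2085: Thu, 2086: Fri, 2087: Sat ✓, 2088: Sun, 2089: Tue, 2090: Wed
Saturdays: 2081, 2087.

2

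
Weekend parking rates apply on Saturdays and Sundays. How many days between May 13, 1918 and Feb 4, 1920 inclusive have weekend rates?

180

May 13, 1918 is a Monday.
That's 633 days from start to end, counting both.
633 = 7 × 90 + 3, so there are 90 full weeks plus 3 extra days.
Each full week contributes 2 weekend days (Sat, Sun): 90 × 2 = 180.
The 3 extra days are Monday, Tuesday, Wednesday — none qualify.
Total: 180 + 0 = 180.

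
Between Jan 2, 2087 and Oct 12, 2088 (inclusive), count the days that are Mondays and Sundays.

186

Jan 2, 2087 is a Thursday.
The range spans 650 days (inclusive of both endpoints).
650 = 7 × 92 + 6, so there are 92 full weeks plus 6 extra days.
Each full week contributes 2 days from the set (Mon, Sun): 92 × 2 = 184.
The 6 extra days are Thursday, Friday, Saturday, Sunday, Monday, Tuesday — 2 of them qualify.
Total: 184 + 2 = 186.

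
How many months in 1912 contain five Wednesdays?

4

A month has five Wednesdays exactly when Wednesday falls within its first (length − 28) days.
Jan: 31 days, starts Mon → 5 of Mon, Tue, Wed ✓
Feb: 29 days, starts Thu → 5 of Thu
Mar: 31 days, starts Fri → 5 of Fri, Sat, Sun
Apr: 30 days, starts Mon → 5 of Mon, Tue
May: 31 days, starts Wed → 5 of Wed, Thu, Fri ✓
Jun: 30 days, starts Sat → 5 of Sat, Sun
Jul: 31 days, starts Mon → 5 of Mon, Tue, Wed ✓
Aug: 31 days, starts Thu → 5 of Thu, Fri, Sat
Sep: 30 days, starts Sun → 5 of Sun, Mon
Oct: 31 days, starts Tue → 5 of Tue, Wed, Thu ✓
Nov: 30 days, starts Fri → 5 of Fri, Sat
Dec: 31 days, starts Sun → 5 of Sun, Mon, Tue
Months with five Wednesdays: Jan, May, Jul, Oct.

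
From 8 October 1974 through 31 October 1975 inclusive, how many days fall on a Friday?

8 October 1974 is a Tuesday.
The range spans 389 days (inclusive of both endpoints).
389 = 7 × 55 + 4, so there are 55 full weeks plus 4 extra days.
Each full week contributes one Friday: 55 so far.
The 4 extra days are Tue, Wed, Thu, Fri — 1 of them qualifies.
Total: 55 + 1 = 56.

56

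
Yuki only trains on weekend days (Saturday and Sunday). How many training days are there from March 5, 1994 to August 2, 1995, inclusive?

March 5, 1994 is a Saturday.
From March 5, 1994 to August 2, 1995 is 516 days inclusive.
516 = 7 × 73 + 5, so there are 73 full weeks plus 5 extra days.
Each full week contributes 2 weekend days (Sat, Sun): 73 × 2 = 146.
The 5 extra days are Saturday, Sunday, Monday, Tuesday, Wednesday — 2 of them qualify.
Total: 146 + 2 = 148.

148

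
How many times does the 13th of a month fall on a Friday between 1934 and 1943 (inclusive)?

17

Friday-the-13ths by year:
1934: Apr, Jul
1935: Sep, Dec
1936: Mar, Nov
1937: Aug
1938: May
1939: Jan, Oct
1940: Sep, Dec
1941: Jun
1942: Feb, Mar, Nov
1943: Aug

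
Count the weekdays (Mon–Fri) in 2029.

January 1, 2029 is a Monday.
That's 365 days from start to end, counting both.
365 = 7 × 52 + 1, so there are 52 full weeks plus 1 extra day.
Each full week contributes 5 weekdays (Mon–Fri): 52 × 5 = 260.
The 1 extra day is Mon — 1 of them qualifies.
Total: 260 + 1 = 261.

261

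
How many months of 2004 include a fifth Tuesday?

A month has five Tuesdays exactly when Tuesday falls within its first (length − 28) days.
Jan: 31 days, starts Thu → 5 of Thu, Fri, Sat
Feb: 29 days, starts Sun → 5 of Sun
Mar: 31 days, starts Mon → 5 of Mon, Tue, Wed ✓
Apr: 30 days, starts Thu → 5 of Thu, Fri
May: 31 days, starts Sat → 5 of Sat, Sun, Mon
Jun: 30 days, starts Tue → 5 of Tue, Wed ✓
Jul: 31 days, starts Thu → 5 of Thu, Fri, Sat
Aug: 31 days, starts Sun → 5 of Sun, Mon, Tue ✓
Sep: 30 days, starts Wed → 5 of Wed, Thu
Oct: 31 days, starts Fri → 5 of Fri, Sat, Sun
Nov: 30 days, starts Mon → 5 of Mon, Tue ✓
Dec: 31 days, starts Wed → 5 of Wed, Thu, Fri
Months with five Tuesdays: Mar, Jun, Aug, Nov.

4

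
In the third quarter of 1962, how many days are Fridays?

1962-07-01 is a Sunday.
From 1962-07-01 to 1962-09-30 is 92 days inclusive.
92 = 7 × 13 + 1, so there are 13 full weeks plus 1 extra day.
Each full week contributes one Friday: 13 so far.
The 1 extra day is Sun — none qualify.
Total: 13 + 0 = 13.

13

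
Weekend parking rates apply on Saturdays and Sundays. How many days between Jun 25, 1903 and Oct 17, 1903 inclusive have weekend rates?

33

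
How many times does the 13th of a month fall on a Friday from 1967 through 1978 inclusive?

20

Friday-the-13ths by year:
1967: Jan, Oct
1968: Sep, Dec
1969: Jun
1970: Feb, Mar, Nov
1971: Aug
1972: Oct
1973: Apr, Jul
1974: Sep, Dec
1975: Jun
1976: Feb, Aug
1977: May
1978: Jan, Oct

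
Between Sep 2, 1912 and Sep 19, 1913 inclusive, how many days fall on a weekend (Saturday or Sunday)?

108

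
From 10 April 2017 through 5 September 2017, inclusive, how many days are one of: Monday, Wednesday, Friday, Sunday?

85

10 April 2017 is a Monday.
From 10 April 2017 to 5 September 2017 is 149 days inclusive.
149 = 7 × 21 + 2, so there are 21 full weeks plus 2 extra days.
Each full week contributes 4 days from the set (Mon, Wed, Fri, Sun): 21 × 4 = 84.
The 2 extra days are Monday, Tuesday — 1 of them qualifies.
Total: 84 + 1 = 85.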